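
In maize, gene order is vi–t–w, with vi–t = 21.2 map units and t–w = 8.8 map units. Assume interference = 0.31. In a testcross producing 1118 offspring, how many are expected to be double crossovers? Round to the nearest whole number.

14

Map distances give recombination frequencies of 0.212 and 0.088 for the two intervals.
With interference 0.31 (so coincidence = 0.69), expected double-crossover frequency = 0.212 × 0.088 × 0.69 = 0.01287.
Expected number = 0.01287 × 1118 = 14.39 ≈ 14.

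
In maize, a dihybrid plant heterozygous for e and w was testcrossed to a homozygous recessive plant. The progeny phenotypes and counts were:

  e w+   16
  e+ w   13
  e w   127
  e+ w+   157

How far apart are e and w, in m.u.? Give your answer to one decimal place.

9.3 m.u.

The two most frequent classes, e+ w+ (157) and e w (127), are the parental types, so the F1 was e+ w+ / e w.
The recombinant classes are e+ w and e w+: 13 + 16 = 29.
Recombination frequency = 29/313 = 0.0927 ≈ 9.3%, i.e. 9.3 m.u.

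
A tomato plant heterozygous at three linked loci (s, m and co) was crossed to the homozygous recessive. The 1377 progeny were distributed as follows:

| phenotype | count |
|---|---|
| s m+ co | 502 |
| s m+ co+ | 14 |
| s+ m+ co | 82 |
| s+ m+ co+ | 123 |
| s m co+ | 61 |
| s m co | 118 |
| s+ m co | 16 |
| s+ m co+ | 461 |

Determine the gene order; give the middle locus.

The two most frequent reciprocal classes, s m+ co and s+ m co+, are the parental types, so the F1 was s m+ co / s+ m co+.
The two rarest classes, s m+ co+ and s+ m co, are the double crossovers. Comparing them with the parentals, only the co allele has switched, so co is the middle locus and the order is m – co – s.

co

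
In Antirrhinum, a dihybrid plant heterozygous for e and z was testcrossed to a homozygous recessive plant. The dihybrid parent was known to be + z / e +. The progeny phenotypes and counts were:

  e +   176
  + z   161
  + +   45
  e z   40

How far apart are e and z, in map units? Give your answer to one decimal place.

20.1 map units

The recombinant classes are + + and e z: 45 + 40 = 85.
Recombination frequency = 85/422 = 0.2014 ≈ 20.1%, i.e. 20.1 map units.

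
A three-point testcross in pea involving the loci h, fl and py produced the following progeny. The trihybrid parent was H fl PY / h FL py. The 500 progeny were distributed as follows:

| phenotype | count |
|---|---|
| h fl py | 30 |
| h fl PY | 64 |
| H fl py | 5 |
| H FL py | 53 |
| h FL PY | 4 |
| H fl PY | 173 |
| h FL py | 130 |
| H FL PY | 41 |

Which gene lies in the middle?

py

The two rarest classes, H fl py and h FL PY, are the double crossovers. Comparing them with the parentals, only the py allele has switched, so py is the middle locus and the order is fl – py – h.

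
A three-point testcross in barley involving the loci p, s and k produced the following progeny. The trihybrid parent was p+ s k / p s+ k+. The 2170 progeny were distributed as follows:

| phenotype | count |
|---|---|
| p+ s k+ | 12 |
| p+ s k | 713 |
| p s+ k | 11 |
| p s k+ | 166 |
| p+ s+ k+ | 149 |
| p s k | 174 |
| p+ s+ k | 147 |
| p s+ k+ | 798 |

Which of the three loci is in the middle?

The two rarest classes, p+ s k+ and p s+ k, are the double crossovers. Comparing them with the parentals, only the k allele has switched, so k is the middle locus and the order is s – k – p.

k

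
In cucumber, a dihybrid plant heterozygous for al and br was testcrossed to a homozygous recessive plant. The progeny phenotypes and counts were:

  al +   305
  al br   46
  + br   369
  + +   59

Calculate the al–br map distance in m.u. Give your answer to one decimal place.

13.5 m.u.

The two most frequent classes, + br (369) and al + (305), are the parental types, so the F1 was + br / al +.
The recombinant classes are + + and al br: 59 + 46 = 105.
Recombination frequency = 105/779 = 0.1348 ≈ 13.5%, i.e. 13.5 m.u.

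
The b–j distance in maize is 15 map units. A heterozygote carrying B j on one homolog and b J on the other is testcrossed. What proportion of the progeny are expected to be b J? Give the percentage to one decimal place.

A map distance of 15 map units corresponds to a recombination frequency of 0.150.
The F1 is B j / b J, so b J is a parental gamete class with expected frequency (1 − r)/2 = 0.850/2 = 0.4250.
That is 0.4250 = 42.5% of the progeny.

42.5%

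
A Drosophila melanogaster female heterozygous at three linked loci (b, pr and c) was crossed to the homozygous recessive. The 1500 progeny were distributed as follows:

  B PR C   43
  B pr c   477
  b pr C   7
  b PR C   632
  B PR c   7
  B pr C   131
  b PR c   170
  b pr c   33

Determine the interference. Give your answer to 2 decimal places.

The two most frequent reciprocal classes, B pr c and b PR C, are the parental types, so the F1 was B pr c / b PR C.
The two rarest classes, B PR c and b pr C, are the double crossovers. Comparing them with the parentals, only the pr allele has switched, so pr is the middle locus and the order is c – pr – b.
c–pr: (301 + 14)/1500 = 0.2100; pr–b: (76 + 14)/1500 = 0.0600.
Expected DCO frequency = 0.2100 × 0.0600 ≈ 0.01260; observed = 14/1500 ≈ 0.00933.
Coefficient of coincidence = 0.00933/0.01260 ≈ 0.74; interference = 1 − 0.74 = 0.26.

0.26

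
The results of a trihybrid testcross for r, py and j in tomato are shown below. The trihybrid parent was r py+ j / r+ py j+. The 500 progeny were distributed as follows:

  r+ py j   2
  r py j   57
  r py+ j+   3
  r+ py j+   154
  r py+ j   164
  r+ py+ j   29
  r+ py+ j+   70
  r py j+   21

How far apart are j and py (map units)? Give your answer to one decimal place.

The two rarest classes, r py+ j+ and r+ py j, are the double crossovers. Comparing them with the parentals, only the j allele has switched, so j is the middle locus and the order is py – j – r.
Crossovers in the py–j interval produce the single-crossover classes r py j and r+ py+ j+ (57 + 70 = 127) plus the double crossovers (5).
RF(py–j) = (127 + 5) / 500 = 132/500 = 0.2640 → 26.4 map units.

26.4 map units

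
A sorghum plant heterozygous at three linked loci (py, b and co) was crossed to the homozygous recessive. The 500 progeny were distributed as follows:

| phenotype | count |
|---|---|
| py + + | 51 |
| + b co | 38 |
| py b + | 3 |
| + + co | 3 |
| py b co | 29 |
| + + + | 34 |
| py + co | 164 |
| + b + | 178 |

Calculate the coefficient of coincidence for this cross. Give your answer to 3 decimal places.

The two most frequent reciprocal classes, + b + and py + co, are the parental types, so the F1 was + b + / py + co.
The two rarest classes, py b + and + + co, are the double crossovers. Comparing them with the parentals, only the py allele has switched, so py is the middle locus and the order is b – py – co.
b–py: (63 + 6)/500 = 0.1380; py–co: (89 + 6)/500 = 0.1900.
Expected DCO frequency = 0.1380 × 0.1900 ≈ 0.02622; observed = 6/500 ≈ 0.01200.
Coefficient of coincidence = 0.01200/0.02622 ≈ 0.458.

0.458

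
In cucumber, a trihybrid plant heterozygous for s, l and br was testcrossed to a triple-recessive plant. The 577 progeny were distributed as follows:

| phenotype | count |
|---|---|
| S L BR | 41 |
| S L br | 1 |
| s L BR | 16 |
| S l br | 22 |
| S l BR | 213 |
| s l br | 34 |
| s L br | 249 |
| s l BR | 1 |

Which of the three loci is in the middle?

s

The two most frequent reciprocal classes, s L br and S l BR, are the parental types, so the F1 was s L br / S l BR.
The two rarest classes, S L br and s l BR, are the double crossovers. Comparing them with the parentals, only the s allele has switched, so s is the middle locus and the order is l – s – br.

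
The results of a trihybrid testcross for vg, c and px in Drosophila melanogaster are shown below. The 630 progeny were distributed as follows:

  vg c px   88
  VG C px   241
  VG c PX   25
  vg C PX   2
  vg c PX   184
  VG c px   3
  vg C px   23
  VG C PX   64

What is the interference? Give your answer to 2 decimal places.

0.62

The two most frequent reciprocal classes, VG C px and vg c PX, are the parental types, so the F1 was VG C px / vg c PX.
The two rarest classes, VG c px and vg C PX, are the double crossovers. Comparing them with the parentals, only the c allele has switched, so c is the middle locus and the order is px – c – vg.
px–c: (152 + 5)/630 = 0.2492; c–vg: (48 + 5)/630 = 0.0841.
Expected DCO frequency = 0.2492 × 0.0841 ≈ 0.02096; observed = 5/630 ≈ 0.00794.
Coefficient of coincidence = 0.00794/0.02096 ≈ 0.38; interference = 1 − 0.38 = 0.62.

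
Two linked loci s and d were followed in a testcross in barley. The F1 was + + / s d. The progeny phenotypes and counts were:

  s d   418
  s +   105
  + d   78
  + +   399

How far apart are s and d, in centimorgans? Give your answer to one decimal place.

18.3 centimorgans

The recombinant classes are + d and s +: 78 + 105 = 183.
Recombination frequency = 183/1000 = 0.1830 ≈ 18.3%, i.e. 18.3 centimorgans.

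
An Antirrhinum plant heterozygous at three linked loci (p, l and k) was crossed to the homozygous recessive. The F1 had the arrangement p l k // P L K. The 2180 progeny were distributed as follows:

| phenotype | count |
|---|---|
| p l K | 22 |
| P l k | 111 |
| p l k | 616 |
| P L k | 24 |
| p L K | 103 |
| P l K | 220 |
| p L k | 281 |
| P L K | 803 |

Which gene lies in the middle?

The two rarest classes, p l K and P L k, are the double crossovers. Comparing them with the parentals, only the k allele has switched, so k is the middle locus and the order is p – k – l.

k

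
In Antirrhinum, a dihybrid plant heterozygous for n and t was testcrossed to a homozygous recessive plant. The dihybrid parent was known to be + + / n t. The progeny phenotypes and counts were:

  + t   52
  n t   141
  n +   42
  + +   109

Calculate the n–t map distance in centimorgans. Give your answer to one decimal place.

27.3 centimorgans

The recombinant classes are + t and n +: 52 + 42 = 94.
Recombination frequency = 94/344 = 0.2733 ≈ 27.3%, i.e. 27.3 centimorgans.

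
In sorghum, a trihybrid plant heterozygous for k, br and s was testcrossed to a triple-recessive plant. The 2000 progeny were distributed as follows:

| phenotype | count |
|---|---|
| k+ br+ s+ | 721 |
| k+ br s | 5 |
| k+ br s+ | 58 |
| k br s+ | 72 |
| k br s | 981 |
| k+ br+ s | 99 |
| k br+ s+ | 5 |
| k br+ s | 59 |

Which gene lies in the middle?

The two most frequent reciprocal classes, k+ br+ s+ and k br s, are the parental types, so the F1 was k+ br+ s+ / k br s.
The two rarest classes, k br+ s+ and k+ br s, are the double crossovers. Comparing them with the parentals, only the k allele has switched, so k is the middle locus and the order is s – k – br.

k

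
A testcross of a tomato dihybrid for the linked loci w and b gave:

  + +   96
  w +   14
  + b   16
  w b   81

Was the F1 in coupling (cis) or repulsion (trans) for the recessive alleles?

cis

The two most frequent classes are + + (96) and w b (81); these are the parental (non-recombinant) types.
So the F1 carried + + on one chromosome and w b on the other — the recessive alleles are on the same chromosome (cis / coupling).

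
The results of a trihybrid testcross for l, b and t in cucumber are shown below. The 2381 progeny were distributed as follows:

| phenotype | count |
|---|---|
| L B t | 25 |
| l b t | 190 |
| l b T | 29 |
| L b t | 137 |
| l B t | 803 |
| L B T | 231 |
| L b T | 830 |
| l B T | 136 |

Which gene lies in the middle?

The two most frequent reciprocal classes, l B t and L b T, are the parental types, so the F1 was l B t / L b T.
The two rarest classes, L B t and l b T, are the double crossovers. Comparing them with the parentals, only the l allele has switched, so l is the middle locus and the order is t – l – b.

l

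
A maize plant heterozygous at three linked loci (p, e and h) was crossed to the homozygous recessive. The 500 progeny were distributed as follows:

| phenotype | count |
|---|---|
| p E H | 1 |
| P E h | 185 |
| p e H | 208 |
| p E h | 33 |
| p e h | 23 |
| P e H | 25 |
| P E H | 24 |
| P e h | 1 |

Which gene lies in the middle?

The two most frequent reciprocal classes, P E h and p e H, are the parental types, so the F1 was P E h / p e H.
The two rarest classes, P e h and p E H, are the double crossovers. Comparing them with the parentals, only the e allele has switched, so e is the middle locus and the order is h – e – p.

e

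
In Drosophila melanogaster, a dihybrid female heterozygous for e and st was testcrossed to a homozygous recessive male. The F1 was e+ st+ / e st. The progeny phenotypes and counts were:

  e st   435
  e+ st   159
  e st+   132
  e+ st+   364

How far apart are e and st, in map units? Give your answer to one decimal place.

The recombinant classes are e+ st and e st+: 159 + 132 = 291.
Recombination frequency = 291/1090 = 0.2670 ≈ 26.7%, i.e. 26.7 map units.

26.7 map units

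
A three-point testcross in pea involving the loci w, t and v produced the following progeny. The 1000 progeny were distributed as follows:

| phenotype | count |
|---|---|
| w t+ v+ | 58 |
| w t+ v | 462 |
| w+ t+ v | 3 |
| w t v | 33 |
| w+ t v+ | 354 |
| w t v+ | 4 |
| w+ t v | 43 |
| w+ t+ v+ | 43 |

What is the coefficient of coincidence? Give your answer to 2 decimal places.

0.78

The two most frequent reciprocal classes, w+ t v+ and w t+ v, are the parental types, so the F1 was w+ t v+ / w t+ v.
The two rarest classes, w t v+ and w+ t+ v, are the double crossovers. Comparing them with the parentals, only the w allele has switched, so w is the middle locus and the order is t – w – v.
t–w: (76 + 7)/1000 = 0.0830; w–v: (101 + 7)/1000 = 0.1080.
Expected DCO frequency = 0.0830 × 0.1080 ≈ 0.00896; observed = 7/1000 ≈ 0.00700.
Coefficient of coincidence = 0.00700/0.00896 ≈ 0.78.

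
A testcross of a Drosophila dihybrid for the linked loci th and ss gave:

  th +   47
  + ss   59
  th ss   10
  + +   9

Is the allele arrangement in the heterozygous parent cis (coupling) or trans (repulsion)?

The two most frequent classes are + ss (59) and th + (47); these are the parental (non-recombinant) types.
So the F1 carried + ss on one chromosome and th + on the other — the recessive alleles are on opposite chromosomes (trans / repulsion).

trans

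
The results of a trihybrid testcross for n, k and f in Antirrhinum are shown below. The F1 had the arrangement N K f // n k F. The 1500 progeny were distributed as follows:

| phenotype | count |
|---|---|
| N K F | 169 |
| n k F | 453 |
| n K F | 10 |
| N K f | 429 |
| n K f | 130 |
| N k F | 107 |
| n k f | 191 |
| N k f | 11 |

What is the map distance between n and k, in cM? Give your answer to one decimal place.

The two rarest classes, N k f and n K F, are the double crossovers. Comparing them with the parentals, only the k allele has switched, so k is the middle locus and the order is n – k – f.
Crossovers in the n–k interval produce the single-crossover classes n K f and N k F (130 + 107 = 237) plus the double crossovers (21).
RF(n–k) = (237 + 21) / 1500 = 258/1500 = 0.1720 → 17.2 cM.

17.2 cM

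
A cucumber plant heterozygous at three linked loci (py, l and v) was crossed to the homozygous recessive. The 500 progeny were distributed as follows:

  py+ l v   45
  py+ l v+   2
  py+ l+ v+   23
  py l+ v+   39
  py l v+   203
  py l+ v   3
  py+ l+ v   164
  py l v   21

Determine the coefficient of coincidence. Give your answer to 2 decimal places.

0.57

The two most frequent reciprocal classes, py+ l+ v and py l v+, are the parental types, so the F1 was py+ l+ v / py l v+.
The two rarest classes, py l+ v and py+ l v+, are the double crossovers. Comparing them with the parentals, only the py allele has switched, so py is the middle locus and the order is l – py – v.
l–py: (84 + 5)/500 = 0.1780; py–v: (44 + 5)/500 = 0.0980.
Expected DCO frequency = 0.1780 × 0.0980 ≈ 0.01744; observed = 5/500 ≈ 0.01000.
Coefficient of coincidence = 0.01000/0.01744 ≈ 0.57.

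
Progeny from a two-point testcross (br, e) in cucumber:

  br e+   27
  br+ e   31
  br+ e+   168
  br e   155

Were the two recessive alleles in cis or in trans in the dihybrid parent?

cis

The two most frequent classes are br+ e+ (168) and br e (155); these are the parental (non-recombinant) types.
So the F1 carried br+ e+ on one chromosome and br e on the other — the recessive alleles are on the same chromosome (cis / coupling).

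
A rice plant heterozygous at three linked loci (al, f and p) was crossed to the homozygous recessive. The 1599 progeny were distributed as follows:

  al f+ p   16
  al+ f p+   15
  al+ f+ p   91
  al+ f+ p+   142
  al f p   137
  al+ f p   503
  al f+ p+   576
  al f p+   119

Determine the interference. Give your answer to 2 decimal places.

0.34

The two most frequent reciprocal classes, al f+ p+ and al+ f p, are the parental types, so the F1 was al f+ p+ / al+ f p.
The two rarest classes, al f+ p and al+ f p+, are the double crossovers. Comparing them with the parentals, only the p allele has switched, so p is the middle locus and the order is al – p – f.
al–p: (279 + 31)/1599 = 0.1939; p–f: (210 + 31)/1599 = 0.1507.
Expected DCO frequency = 0.1939 × 0.1507 ≈ 0.02922; observed = 31/1599 ≈ 0.01939.
Coefficient of coincidence = 0.01939/0.02922 ≈ 0.66; interference = 1 − 0.66 = 0.34.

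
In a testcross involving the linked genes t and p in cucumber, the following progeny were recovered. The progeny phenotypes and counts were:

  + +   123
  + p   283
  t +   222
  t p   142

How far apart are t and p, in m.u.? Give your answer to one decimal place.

The two most frequent classes, + p (283) and t + (222), are the parental types, so the F1 was + p / t +.
The recombinant classes are + + and t p: 123 + 142 = 265.
Recombination frequency = 265/770 = 0.3442 ≈ 34.4%, i.e. 34.4 m.u.

34.4 m.u.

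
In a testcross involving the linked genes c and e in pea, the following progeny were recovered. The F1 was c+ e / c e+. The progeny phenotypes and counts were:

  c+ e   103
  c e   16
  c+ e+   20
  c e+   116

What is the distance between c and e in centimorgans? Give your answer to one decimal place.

The recombinant classes are c+ e+ and c e: 20 + 16 = 36.
Recombination frequency = 36/255 = 0.1412 ≈ 14.1%, i.e. 14.1 centimorgans.

14.1 centimorgans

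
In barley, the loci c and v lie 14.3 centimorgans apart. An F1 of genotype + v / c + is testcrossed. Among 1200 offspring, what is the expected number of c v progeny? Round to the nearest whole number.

86

A map distance of 14.3 centimorgans corresponds to a recombination frequency of 0.143.
The F1 is + v / c +, so c v is a recombinant gamete class with expected frequency r/2 = 0.143/2 = 0.0715.
Expected number = 0.0715 × 1200 = 85.80 ≈ 86.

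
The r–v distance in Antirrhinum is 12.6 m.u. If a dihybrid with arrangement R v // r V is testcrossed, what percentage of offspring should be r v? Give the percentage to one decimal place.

6.3%

A map distance of 12.6 m.u. corresponds to a recombination frequency of 0.126.
The F1 is R v / r V, so r v is a recombinant gamete class with expected frequency r/2 = 0.126/2 = 0.0630.
That is 0.0630 = 6.3% of the progeny.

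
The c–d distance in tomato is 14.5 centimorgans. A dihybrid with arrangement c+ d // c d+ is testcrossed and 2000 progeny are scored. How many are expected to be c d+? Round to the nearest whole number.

A map distance of 14.5 centimorgans corresponds to a recombination frequency of 0.145.
The F1 is c+ d / c d+, so c d+ is a parental gamete class with expected frequency (1 − r)/2 = 0.855/2 = 0.4275.
Expected number = 0.4275 × 2000 = 855.00 ≈ 855.

855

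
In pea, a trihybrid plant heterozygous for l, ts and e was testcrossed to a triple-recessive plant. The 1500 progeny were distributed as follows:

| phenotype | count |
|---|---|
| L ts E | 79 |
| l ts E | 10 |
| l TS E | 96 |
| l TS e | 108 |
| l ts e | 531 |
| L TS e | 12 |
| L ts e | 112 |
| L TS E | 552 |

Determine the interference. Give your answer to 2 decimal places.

The two most frequent reciprocal classes, l ts e and L TS E, are the parental types, so the F1 was l ts e / L TS E.
The two rarest classes, l ts E and L TS e, are the double crossovers. Comparing them with the parentals, only the e allele has switched, so e is the middle locus and the order is ts – e – l.
ts–e: (187 + 22)/1500 = 0.1393; e–l: (208 + 22)/1500 = 0.1533.
Expected DCO frequency = 0.1393 × 0.1533 ≈ 0.02135; observed = 22/1500 ≈ 0.01467.
Coefficient of coincidence = 0.01467/0.02135 ≈ 0.69; interference = 1 − 0.69 = 0.31.

0.31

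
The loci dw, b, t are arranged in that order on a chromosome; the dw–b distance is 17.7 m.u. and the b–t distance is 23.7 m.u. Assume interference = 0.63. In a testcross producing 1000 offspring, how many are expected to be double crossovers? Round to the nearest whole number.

16

Map distances give recombination frequencies of 0.177 and 0.237 for the two intervals.
With interference 0.63 (so coincidence = 0.37), expected double-crossover frequency = 0.177 × 0.237 × 0.37 = 0.01552.
Expected number = 0.01552 × 1000 = 15.52 ≈ 16.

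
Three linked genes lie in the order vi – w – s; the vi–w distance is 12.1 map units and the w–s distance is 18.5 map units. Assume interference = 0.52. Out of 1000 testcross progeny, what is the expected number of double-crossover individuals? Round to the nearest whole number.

11

Map distances give recombination frequencies of 0.121 and 0.185 for the two intervals.
With interference 0.52 (so coincidence = 0.48), expected double-crossover frequency = 0.121 × 0.185 × 0.48 = 0.01074.
Expected number = 0.01074 × 1000 = 10.74 ≈ 11.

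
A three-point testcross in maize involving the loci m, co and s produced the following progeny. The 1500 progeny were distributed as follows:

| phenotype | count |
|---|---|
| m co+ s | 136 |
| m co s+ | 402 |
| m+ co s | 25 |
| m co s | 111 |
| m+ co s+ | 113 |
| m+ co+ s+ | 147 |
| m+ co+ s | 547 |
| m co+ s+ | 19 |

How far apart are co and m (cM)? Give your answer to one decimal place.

The two most frequent reciprocal classes, m+ co+ s and m co s+, are the parental types, so the F1 was m+ co+ s / m co s+.
The two rarest classes, m+ co s and m co+ s+, are the double crossovers. Comparing them with the parentals, only the co allele has switched, so co is the middle locus and the order is s – co – m.
Crossovers in the co–m interval produce the single-crossover classes m co+ s and m+ co s+ (136 + 113 = 249) plus the double crossovers (44).
RF(co–m) = (249 + 44) / 1500 = 293/1500 = 0.1953 → 19.5 cM.

19.5 cM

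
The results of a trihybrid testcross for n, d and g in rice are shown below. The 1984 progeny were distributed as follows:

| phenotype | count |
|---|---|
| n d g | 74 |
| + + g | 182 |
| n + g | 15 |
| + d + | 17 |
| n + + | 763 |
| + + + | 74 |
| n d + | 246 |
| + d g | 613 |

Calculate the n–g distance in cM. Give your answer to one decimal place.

The two most frequent reciprocal classes, + d g and n + +, are the parental types, so the F1 was + d g / n + +.
The two rarest classes, + d + and n + g, are the double crossovers. Comparing them with the parentals, only the g allele has switched, so g is the middle locus and the order is d – g – n.
Crossovers in the g–n interval produce the single-crossover classes n d g and + + + (74 + 74 = 148) plus the double crossovers (32).
RF(g–n) = (148 + 32) / 1984 = 180/1984 = 0.0907 → 9.1 cM.

9.1 cM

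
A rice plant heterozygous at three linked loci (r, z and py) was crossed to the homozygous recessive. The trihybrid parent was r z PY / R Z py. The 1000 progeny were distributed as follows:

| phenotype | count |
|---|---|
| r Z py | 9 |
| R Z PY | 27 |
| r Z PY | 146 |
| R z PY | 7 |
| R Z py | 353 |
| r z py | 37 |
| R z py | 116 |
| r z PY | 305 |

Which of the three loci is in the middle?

The two rarest classes, R z PY and r Z py, are the double crossovers. Comparing them with the parentals, only the r allele has switched, so r is the middle locus and the order is py – r – z.

r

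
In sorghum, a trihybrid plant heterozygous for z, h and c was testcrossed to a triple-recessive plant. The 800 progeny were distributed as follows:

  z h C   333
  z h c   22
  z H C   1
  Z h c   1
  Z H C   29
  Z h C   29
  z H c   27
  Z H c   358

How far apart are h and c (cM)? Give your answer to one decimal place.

6.6 cM

The two most frequent reciprocal classes, Z H c and z h C, are the parental types, so the F1 was Z H c / z h C.
The two rarest classes, Z h c and z H C, are the double crossovers. Comparing them with the parentals, only the h allele has switched, so h is the middle locus and the order is z – h – c.
Crossovers in the h–c interval produce the single-crossover classes Z H C and z h c (29 + 22 = 51) plus the double crossovers (2).
RF(h–c) = (51 + 2) / 800 = 53/800 = 0.0663 → 6.6 cM.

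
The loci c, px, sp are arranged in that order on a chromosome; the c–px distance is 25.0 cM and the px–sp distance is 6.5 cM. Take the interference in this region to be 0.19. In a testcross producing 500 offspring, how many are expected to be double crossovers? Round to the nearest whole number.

Map distances give recombination frequencies of 0.250 and 0.065 for the two intervals.
With interference 0.19 (so coincidence = 0.81), expected double-crossover frequency = 0.250 × 0.065 × 0.81 = 0.01316.
Expected number = 0.01316 × 500 = 6.58 ≈ 7.

7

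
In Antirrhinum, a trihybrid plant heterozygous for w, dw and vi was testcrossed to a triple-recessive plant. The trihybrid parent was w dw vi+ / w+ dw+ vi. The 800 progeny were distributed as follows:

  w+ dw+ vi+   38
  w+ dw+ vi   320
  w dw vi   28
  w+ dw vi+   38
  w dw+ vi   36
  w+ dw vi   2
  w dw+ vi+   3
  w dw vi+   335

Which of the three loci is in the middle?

dw

The two rarest classes, w dw+ vi+ and w+ dw vi, are the double crossovers. Comparing them with the parentals, only the dw allele has switched, so dw is the middle locus and the order is vi – dw – w.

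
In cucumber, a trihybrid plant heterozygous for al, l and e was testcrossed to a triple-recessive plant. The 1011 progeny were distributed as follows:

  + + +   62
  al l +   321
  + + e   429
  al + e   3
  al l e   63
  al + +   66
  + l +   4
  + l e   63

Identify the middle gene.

al

The two most frequent reciprocal classes, al l + and + + e, are the parental types, so the F1 was al l + / + + e.
The two rarest classes, + l + and al + e, are the double crossovers. Comparing them with the parentals, only the al allele has switched, so al is the middle locus and the order is l – al – e.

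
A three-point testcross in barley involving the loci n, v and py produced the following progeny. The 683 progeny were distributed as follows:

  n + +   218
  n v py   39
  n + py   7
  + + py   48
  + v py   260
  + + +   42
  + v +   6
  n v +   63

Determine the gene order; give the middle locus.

py

The two most frequent reciprocal classes, n + + and + v py, are the parental types, so the F1 was n + + / + v py.
The two rarest classes, n + py and + v +, are the double crossovers. Comparing them with the parentals, only the py allele has switched, so py is the middle locus and the order is n – py – v.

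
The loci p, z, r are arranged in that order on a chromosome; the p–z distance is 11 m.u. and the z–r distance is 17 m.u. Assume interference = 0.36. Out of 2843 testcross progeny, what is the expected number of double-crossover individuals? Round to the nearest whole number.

34

Map distances give recombination frequencies of 0.110 and 0.170 for the two intervals.
With interference 0.36 (so coincidence = 0.64), expected double-crossover frequency = 0.110 × 0.170 × 0.64 = 0.01197.
Expected number = 0.01197 × 2843 = 34.03 ≈ 34.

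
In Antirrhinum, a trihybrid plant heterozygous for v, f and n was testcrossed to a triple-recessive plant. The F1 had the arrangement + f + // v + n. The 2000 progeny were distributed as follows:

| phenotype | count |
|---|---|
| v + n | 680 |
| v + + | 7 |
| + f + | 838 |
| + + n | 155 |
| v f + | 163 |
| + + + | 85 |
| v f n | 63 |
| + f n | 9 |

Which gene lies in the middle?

The two rarest classes, + f n and v + +, are the double crossovers. Comparing them with the parentals, only the n allele has switched, so n is the middle locus and the order is v – n – f.

n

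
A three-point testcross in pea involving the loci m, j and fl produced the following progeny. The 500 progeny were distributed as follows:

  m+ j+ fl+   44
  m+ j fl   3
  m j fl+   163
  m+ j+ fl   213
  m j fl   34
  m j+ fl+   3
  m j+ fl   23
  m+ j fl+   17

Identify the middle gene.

j

The two most frequent reciprocal classes, m j fl+ and m+ j+ fl, are the parental types, so the F1 was m j fl+ / m+ j+ fl.
The two rarest classes, m j+ fl+ and m+ j fl, are the double crossovers. Comparing them with the parentals, only the j allele has switched, so j is the middle locus and the order is fl – j – m.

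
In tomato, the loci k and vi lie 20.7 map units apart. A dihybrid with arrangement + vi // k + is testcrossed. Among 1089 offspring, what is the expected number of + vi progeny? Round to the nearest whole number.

432

A map distance of 20.7 map units corresponds to a recombination frequency of 0.207.
The F1 is + vi / k +, so + vi is a parental gamete class with expected frequency (1 − r)/2 = 0.793/2 = 0.3965.
Expected number = 0.3965 × 1089 = 431.79 ≈ 432.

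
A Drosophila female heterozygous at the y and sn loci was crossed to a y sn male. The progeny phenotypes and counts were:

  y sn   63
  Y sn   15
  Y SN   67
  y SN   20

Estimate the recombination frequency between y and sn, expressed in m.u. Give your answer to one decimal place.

The two most frequent classes, Y SN (67) and y sn (63), are the parental types, so the F1 was Y SN / y sn.
The recombinant classes are Y sn and y SN: 15 + 20 = 35.
Recombination frequency = 35/165 = 0.2121 ≈ 21.2%, i.e. 21.2 m.u.

21.2 m.u.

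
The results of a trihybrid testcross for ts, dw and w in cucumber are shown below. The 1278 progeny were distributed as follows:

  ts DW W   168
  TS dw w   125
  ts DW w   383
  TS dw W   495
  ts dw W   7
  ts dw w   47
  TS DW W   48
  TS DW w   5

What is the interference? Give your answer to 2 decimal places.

The two most frequent reciprocal classes, TS dw W and ts DW w, are the parental types, so the F1 was TS dw W / ts DW w.
The two rarest classes, ts dw W and TS DW w, are the double crossovers. Comparing them with the parentals, only the ts allele has switched, so ts is the middle locus and the order is dw – ts – w.
dw–ts: (95 + 12)/1278 = 0.0837; ts–w: (293 + 12)/1278 = 0.2387.
Expected DCO frequency = 0.0837 × 0.2387 ≈ 0.01998; observed = 12/1278 ≈ 0.00939.
Coefficient of coincidence = 0.00939/0.01998 ≈ 0.47; interference = 1 − 0.47 = 0.53.

0.53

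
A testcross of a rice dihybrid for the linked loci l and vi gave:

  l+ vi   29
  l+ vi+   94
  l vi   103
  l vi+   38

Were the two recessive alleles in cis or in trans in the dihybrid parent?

cis

The two most frequent classes are l+ vi+ (94) and l vi (103); these are the parental (non-recombinant) types.
So the F1 carried l+ vi+ on one chromosome and l vi on the other — the recessive alleles are on the same chromosome (cis / coupling).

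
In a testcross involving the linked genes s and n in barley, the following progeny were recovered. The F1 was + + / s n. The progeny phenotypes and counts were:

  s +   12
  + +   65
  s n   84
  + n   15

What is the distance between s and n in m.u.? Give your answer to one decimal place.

15.3 m.u.

The recombinant classes are + n and s +: 15 + 12 = 27.
Recombination frequency = 27/176 = 0.1534 ≈ 15.3%, i.e. 15.3 m.u.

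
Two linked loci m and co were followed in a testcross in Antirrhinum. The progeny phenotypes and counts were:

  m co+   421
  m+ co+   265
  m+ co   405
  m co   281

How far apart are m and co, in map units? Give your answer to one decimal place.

39.8 map units

The two most frequent classes, m+ co (405) and m co+ (421), are the parental types, so the F1 was m+ co / m co+.
The recombinant classes are m+ co+ and m co: 265 + 281 = 546.
Recombination frequency = 546/1372 = 0.3980 ≈ 39.8%, i.e. 39.8 map units.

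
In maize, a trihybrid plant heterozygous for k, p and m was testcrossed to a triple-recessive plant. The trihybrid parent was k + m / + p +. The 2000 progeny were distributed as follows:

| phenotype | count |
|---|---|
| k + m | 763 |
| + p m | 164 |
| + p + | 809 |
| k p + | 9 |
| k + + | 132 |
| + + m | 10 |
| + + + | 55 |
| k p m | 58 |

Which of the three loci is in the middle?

k

The two rarest classes, + + m and k p +, are the double crossovers. Comparing them with the parentals, only the k allele has switched, so k is the middle locus and the order is m – k – p.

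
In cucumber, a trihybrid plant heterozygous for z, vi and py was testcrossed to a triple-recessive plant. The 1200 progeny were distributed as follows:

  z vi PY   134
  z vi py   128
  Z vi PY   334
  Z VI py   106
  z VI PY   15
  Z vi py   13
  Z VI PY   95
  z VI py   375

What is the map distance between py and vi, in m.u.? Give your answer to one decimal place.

The two most frequent reciprocal classes, Z vi PY and z VI py, are the parental types, so the F1 was Z vi PY / z VI py.
The two rarest classes, Z vi py and z VI PY, are the double crossovers. Comparing them with the parentals, only the py allele has switched, so py is the middle locus and the order is z – py – vi.
Crossovers in the py–vi interval produce the single-crossover classes Z VI PY and z vi py (95 + 128 = 223) plus the double crossovers (28).
RF(py–vi) = (223 + 28) / 1200 = 251/1200 = 0.2092 → 20.9 m.u.

20.9 m.u.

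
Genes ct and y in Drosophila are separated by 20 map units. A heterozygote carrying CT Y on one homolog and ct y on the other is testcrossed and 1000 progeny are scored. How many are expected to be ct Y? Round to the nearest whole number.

A map distance of 20 map units corresponds to a recombination frequency of 0.200.
The F1 is CT Y / ct y, so ct Y is a recombinant gamete class with expected frequency r/2 = 0.200/2 = 0.1000.
Expected number = 0.1000 × 1000 = 100.00 ≈ 100.

100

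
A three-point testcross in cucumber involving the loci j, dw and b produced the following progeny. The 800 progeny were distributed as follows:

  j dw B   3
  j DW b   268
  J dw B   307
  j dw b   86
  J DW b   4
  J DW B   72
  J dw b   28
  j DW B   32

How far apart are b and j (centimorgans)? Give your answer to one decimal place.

The two most frequent reciprocal classes, J dw B and j DW b, are the parental types, so the F1 was J dw B / j DW b.
The two rarest classes, j dw B and J DW b, are the double crossovers. Comparing them with the parentals, only the j allele has switched, so j is the middle locus and the order is dw – j – b.
Crossovers in the j–b interval produce the single-crossover classes J dw b and j DW B (28 + 32 = 60) plus the double crossovers (7).
RF(j–b) = (60 + 7) / 800 = 67/800 = 0.0838 → 8.4 centimorgans.

8.4 centimorgans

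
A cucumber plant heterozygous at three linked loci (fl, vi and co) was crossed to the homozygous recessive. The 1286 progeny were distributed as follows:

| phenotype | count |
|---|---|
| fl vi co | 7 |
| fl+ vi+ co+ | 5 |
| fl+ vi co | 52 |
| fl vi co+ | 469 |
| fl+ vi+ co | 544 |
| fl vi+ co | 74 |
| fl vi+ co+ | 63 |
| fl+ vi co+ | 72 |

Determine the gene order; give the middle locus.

co

The two most frequent reciprocal classes, fl+ vi+ co and fl vi co+, are the parental types, so the F1 was fl+ vi+ co / fl vi co+.
The two rarest classes, fl+ vi+ co+ and fl vi co, are the double crossovers. Comparing them with the parentals, only the co allele has switched, so co is the middle locus and the order is vi – co – fl.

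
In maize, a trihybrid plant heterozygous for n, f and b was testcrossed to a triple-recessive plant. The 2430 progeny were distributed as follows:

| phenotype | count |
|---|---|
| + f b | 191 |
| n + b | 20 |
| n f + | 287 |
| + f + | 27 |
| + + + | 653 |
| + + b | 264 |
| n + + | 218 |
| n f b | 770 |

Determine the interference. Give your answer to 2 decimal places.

0.58

The two most frequent reciprocal classes, n f b and + + +, are the parental types, so the F1 was n f b / + + +.
The two rarest classes, n + b and + f +, are the double crossovers. Comparing them with the parentals, only the f allele has switched, so f is the middle locus and the order is b – f – n.
b–f: (551 + 47)/2430 = 0.2461; f–n: (409 + 47)/2430 = 0.1877.
Expected DCO frequency = 0.2461 × 0.1877 ≈ 0.04619; observed = 47/2430 ≈ 0.01934.
Coefficient of coincidence = 0.01934/0.04619 ≈ 0.42; interference = 1 − 0.42 = 0.58.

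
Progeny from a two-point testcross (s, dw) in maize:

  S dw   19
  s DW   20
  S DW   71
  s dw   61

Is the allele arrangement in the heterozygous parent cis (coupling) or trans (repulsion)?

The two most frequent classes are S DW (71) and s dw (61); these are the parental (non-recombinant) types.
So the F1 carried S DW on one chromosome and s dw on the other — the recessive alleles are on the same chromosome (cis / coupling).

cis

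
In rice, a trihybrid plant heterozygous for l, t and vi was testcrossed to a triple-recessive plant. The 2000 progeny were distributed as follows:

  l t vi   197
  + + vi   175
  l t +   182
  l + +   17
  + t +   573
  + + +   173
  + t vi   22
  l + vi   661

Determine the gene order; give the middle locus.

The two most frequent reciprocal classes, + t + and l + vi, are the parental types, so the F1 was + t + / l + vi.
The two rarest classes, + t vi and l + +, are the double crossovers. Comparing them with the parentals, only the vi allele has switched, so vi is the middle locus and the order is l – vi – t.

vi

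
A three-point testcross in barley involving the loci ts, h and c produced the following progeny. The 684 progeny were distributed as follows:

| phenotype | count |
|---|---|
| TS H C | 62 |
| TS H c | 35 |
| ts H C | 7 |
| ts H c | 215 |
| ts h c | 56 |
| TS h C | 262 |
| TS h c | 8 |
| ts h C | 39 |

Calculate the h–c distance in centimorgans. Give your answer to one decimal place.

19.4 centimorgans

The two most frequent reciprocal classes, TS h C and ts H c, are the parental types, so the F1 was TS h C / ts H c.
The two rarest classes, TS h c and ts H C, are the double crossovers. Comparing them with the parentals, only the c allele has switched, so c is the middle locus and the order is h – c – ts.
Crossovers in the h–c interval produce the single-crossover classes TS H C and ts h c (62 + 56 = 118) plus the double crossovers (15).
RF(h–c) = (118 + 15) / 684 = 133/684 = 0.1944 → 19.4 centimorgans.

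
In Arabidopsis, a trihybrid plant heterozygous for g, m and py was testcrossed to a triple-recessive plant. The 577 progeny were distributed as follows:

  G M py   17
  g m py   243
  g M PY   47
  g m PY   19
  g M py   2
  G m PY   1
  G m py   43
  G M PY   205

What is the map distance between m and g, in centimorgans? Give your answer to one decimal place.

The two most frequent reciprocal classes, G M PY and g m py, are the parental types, so the F1 was G M PY / g m py.
The two rarest classes, G m PY and g M py, are the double crossovers. Comparing them with the parentals, only the m allele has switched, so m is the middle locus and the order is g – m – py.
Crossovers in the g–m interval produce the single-crossover classes g M PY and G m py (47 + 43 = 90) plus the double crossovers (3).
RF(g–m) = (90 + 3) / 577 = 93/577 = 0.1612 → 16.1 centimorgans.

16.1 centimorgans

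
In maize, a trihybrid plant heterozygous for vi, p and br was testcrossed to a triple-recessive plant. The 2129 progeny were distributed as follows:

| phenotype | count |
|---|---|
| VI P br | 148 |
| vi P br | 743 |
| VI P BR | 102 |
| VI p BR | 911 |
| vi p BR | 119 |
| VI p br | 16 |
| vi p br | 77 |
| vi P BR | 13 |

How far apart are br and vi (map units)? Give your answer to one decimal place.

The two most frequent reciprocal classes, vi P br and VI p BR, are the parental types, so the F1 was vi P br / VI p BR.
The two rarest classes, vi P BR and VI p br, are the double crossovers. Comparing them with the parentals, only the br allele has switched, so br is the middle locus and the order is vi – br – p.
Crossovers in the vi–br interval produce the single-crossover classes VI P br and vi p BR (148 + 119 = 267) plus the double crossovers (29).
RF(vi–br) = (267 + 29) / 2129 = 296/2129 = 0.1390 → 13.9 map units.

13.9 map units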